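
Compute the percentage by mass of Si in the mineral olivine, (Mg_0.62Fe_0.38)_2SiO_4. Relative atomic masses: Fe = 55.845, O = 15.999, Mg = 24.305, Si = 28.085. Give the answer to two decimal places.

M((Mg_0.62Fe_0.38)_2SiO_4) = 164.661 g/mol.
Si contributes 1 × 28.085 = 28.085 g per mole.
28.085/164.661 = 0.1706 → 17.06%.

17.06 wt%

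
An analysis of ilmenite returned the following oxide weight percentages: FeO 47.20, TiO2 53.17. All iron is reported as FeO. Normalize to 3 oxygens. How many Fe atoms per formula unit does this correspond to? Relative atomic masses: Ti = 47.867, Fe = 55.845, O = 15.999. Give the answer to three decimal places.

0.991 Fe apfu

47.20 wt% FeO ÷ 71.844 g/mol = 0.65698 mol, giving 0.65698 Fe and 0.65698 O.
53.17 wt% TiO2 ÷ 79.865 g/mol = 0.66575 mol, giving 0.66575 Ti and 1.33150 O.
Oxygen sums to 1.98848; scaling by 3/1.98848 = 1.50869 puts the formula on 3 O.
Fe: 0.65698 × 1.50869 = 0.991 atoms per formula unit.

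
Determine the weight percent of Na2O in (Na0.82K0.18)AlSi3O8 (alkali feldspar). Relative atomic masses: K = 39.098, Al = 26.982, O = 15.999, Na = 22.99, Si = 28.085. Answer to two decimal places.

9.58 wt%

Molar mass of (Na0.82K0.18)AlSi3O8 = 0.82×22.99 + 0.18×39.098 + 1×26.982 + 3×28.085 + 8×15.999 = 265.118 g/mol.
Each formula unit contains 0.82 Na, equivalent to 0.82/2 = 0.4100 mol Na2O.
M(Na2O) = 2×22.99 + 1×15.999 = 61.979 g/mol.
Mass of Na2O per formula unit = 0.4100 × 61.979 = 25.411 g.
Na2O wt% = 25.411 / 265.118 × 100 = 9.58%.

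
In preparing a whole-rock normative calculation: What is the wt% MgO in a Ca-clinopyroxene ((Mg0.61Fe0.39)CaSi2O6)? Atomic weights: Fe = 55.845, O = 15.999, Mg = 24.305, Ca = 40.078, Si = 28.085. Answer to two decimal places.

M((Mg0.61Fe0.39)CaSi2O6) = 228.848 g/mol; M(MgO) = 40.304 g/mol.
Moles MgO per formula unit = 0.61 Mg ÷ 1 = 0.6100.
MgO fraction = (0.6100 × 40.304) / 228.848 = 24.585/228.848 = 0.1074.

10.74 wt%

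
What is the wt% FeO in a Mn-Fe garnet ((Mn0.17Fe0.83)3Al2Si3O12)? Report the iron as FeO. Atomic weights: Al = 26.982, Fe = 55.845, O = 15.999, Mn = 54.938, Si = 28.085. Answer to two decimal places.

35.97 wt%

M((Mn0.17Fe0.83)3Al2Si3O12) = 497.279 g/mol; M(FeO) = 71.844 g/mol.
Moles FeO per formula unit = 2.49 Fe ÷ 1 = 2.4900.
FeO fraction = (2.4900 × 71.844) / 497.279 = 178.892/497.279 = 0.3597.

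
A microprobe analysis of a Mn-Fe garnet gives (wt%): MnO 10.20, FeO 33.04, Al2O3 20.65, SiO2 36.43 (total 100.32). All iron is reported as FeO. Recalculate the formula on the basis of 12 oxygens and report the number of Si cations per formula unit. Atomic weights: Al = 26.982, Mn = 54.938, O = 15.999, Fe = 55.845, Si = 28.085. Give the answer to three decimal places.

10.20 wt% MnO ÷ 70.937 g/mol = 0.14379 mol, giving 0.14379 Mn and 0.14379 O.
33.04 wt% FeO ÷ 71.844 g/mol = 0.45989 mol, giving 0.45989 Fe and 0.45989 O.
20.65 wt% Al2O3 ÷ 101.961 g/mol = 0.20253 mol, giving 0.40506 Al and 0.60759 O.
36.43 wt% SiO2 ÷ 60.083 g/mol = 0.60633 mol, giving 0.60633 Si and 1.21266 O.
Oxygen sums to 2.42393; scaling by 12/2.42393 = 4.95064 puts the formula on 12 O.
Si: 0.60633 × 4.95064 = 3.002 atoms per formula unit.

3.002 Si apfu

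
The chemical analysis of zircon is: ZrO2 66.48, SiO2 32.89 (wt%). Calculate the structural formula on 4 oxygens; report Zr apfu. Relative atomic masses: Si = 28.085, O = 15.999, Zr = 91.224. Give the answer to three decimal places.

ZrO2: 66.48/123.222 = 0.53951 mol → 0.53951 mol Zr, 1.07902 mol O.
SiO2: 32.89/60.083 = 0.54741 mol → 0.54741 mol Si, 1.09482 mol O.
Total oxygen = 2.17384 mol. Normalization factor = 4/2.17384 = 1.84006.
Zr per 4 O = 0.53951 × 1.84006 = 0.993.

0.993 Zr apfu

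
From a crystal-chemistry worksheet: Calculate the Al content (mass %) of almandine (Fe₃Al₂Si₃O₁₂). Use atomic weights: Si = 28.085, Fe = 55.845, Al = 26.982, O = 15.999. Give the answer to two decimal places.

M(Fe₃Al₂Si₃O₁₂) = 497.742 g/mol.
Al contributes 2 × 26.982 = 53.964 g per mole.
53.964/497.742 = 0.1084 → 10.84%.

10.84 mass %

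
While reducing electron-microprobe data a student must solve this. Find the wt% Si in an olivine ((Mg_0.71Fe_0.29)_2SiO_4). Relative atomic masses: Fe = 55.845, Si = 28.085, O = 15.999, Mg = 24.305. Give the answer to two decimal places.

Formula mass = 1.42·24.305 + 0.58·55.845 + 1·28.085 + 4·15.999 = 158.984 g/mol, of which 28.085 g is Si.
So Si makes up 28.085/158.984 = 0.1767 of the mass, i.e. 17.67%.

17.67 wt%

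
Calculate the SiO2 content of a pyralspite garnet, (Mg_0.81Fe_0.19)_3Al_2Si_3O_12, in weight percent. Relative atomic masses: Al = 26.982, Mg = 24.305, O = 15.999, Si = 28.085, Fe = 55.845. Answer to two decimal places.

42.80 wt%

M((Mg_0.81Fe_0.19)_3Al_2Si_3O_12) = 421.100 g/mol; M(SiO2) = 60.083 g/mol.
Moles SiO2 per formula unit = 3 Si ÷ 1 = 3.0000.
SiO2 fraction = (3.0000 × 60.083) / 421.100 = 180.249/421.100 = 0.4280.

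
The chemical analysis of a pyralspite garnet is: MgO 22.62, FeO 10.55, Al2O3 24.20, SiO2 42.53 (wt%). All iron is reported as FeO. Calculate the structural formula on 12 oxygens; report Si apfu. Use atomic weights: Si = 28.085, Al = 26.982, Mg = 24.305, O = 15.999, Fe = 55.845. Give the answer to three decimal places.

22.62 wt% MgO ÷ 40.304 g/mol = 0.56123 mol, giving 0.56123 Mg and 0.56123 O.
10.55 wt% FeO ÷ 71.844 g/mol = 0.14685 mol, giving 0.14685 Fe and 0.14685 O.
24.20 wt% Al2O3 ÷ 101.961 g/mol = 0.23735 mol, giving 0.47470 Al and 0.71205 O.
42.53 wt% SiO2 ÷ 60.083 g/mol = 0.70785 mol, giving 0.70785 Si and 1.41570 O.
Oxygen sums to 2.83583; scaling by 12/2.83583 = 4.23157 puts the formula on 12 O.
Si: 0.70785 × 4.23157 = 2.995 atoms per formula unit.

2.995 Si apfu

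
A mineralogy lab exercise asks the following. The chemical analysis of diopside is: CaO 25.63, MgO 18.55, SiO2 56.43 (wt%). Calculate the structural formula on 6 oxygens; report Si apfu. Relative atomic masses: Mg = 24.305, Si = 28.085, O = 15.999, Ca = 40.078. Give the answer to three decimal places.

2.016 Si apfu

CaO (M=56.077): mol = 0.45705; Ca = 0.45705, O = 0.45705.
MgO (M=40.304): mol = 0.46025; Mg = 0.46025, O = 0.46025.
SiO2 (M=60.083): mol = 0.93920; Si = 0.93920, O = 1.87840.
ΣO = 2.79570; factor = 6/ΣO = 2.14615.
Si apfu = 0.93920 × 2.14615 = 2.016.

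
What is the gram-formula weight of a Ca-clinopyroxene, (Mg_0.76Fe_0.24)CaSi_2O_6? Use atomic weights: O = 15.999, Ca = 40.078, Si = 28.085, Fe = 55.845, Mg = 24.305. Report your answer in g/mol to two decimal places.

Mg: 0.76 × 24.305 = 18.4718
Fe: 0.24 × 55.845 = 13.4028
Ca: 1 × 40.078 = 40.0780
Si: 2 × 28.085 = 56.1700
O: 6 × 15.999 = 95.9940
Summing the contributions gives the formula mass.

224.12 g/mol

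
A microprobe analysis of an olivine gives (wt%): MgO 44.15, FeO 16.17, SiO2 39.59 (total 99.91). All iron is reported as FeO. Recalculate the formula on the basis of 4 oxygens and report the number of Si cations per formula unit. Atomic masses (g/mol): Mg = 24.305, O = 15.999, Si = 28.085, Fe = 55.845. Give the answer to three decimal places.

0.999 Si apfu

MgO (M=40.304): mol = 1.09542; Mg = 1.09542, O = 1.09542.
FeO (M=71.844): mol = 0.22507; Fe = 0.22507, O = 0.22507.
SiO2 (M=60.083): mol = 0.65892; Si = 0.65892, O = 1.31784.
ΣO = 2.63833; factor = 4/ΣO = 1.51611.
Si apfu = 0.65892 × 1.51611 = 0.999.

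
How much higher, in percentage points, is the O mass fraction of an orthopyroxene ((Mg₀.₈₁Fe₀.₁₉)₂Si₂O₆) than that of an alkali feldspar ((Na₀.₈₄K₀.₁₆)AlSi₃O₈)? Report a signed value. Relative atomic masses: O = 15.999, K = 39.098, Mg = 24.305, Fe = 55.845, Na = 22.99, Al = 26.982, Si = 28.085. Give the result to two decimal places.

O in (Mg₀.₈₁Fe₀.₁₉)₂Si₂O₆: molar mass 212.759 g/mol; 6×15.999 = 95.994 g → 45.12 wt%.
O in (Na₀.₈₄K₀.₁₆)AlSi₃O₈: molar mass 264.796 g/mol; 8×15.999 = 127.992 g → 48.34 wt%.
Difference = 45.12 − 48.34 = -3.22 percentage points.

-3.22 percentage points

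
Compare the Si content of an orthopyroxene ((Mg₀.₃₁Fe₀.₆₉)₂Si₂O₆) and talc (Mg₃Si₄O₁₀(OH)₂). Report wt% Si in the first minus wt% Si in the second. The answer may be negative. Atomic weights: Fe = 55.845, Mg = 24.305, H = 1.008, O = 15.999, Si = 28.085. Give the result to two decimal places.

-6.63 percentage points

First mineral: 56.170 g Si in 244.299 g formula = 22.99 wt% Si.
Second mineral: 112.340 g Si in 379.259 g formula = 29.62 wt% Si.
22.99% − 29.62% gives a difference of -6.63 percentage points.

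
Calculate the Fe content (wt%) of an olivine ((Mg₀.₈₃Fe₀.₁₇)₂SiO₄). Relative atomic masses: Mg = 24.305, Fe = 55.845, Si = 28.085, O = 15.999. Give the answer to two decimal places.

12.54 wt%

Molar mass of (Mg₀.₈₃Fe₀.₁₇)₂SiO₄: 1.66×24.305 + 0.34×55.845 + 1×28.085 + 4×15.999 = 151.415 g/mol.
Mass of Fe per formula unit: 0.34 × 55.845 = 18.987 g.
Weight fraction Fe = 18.987 / 151.415 = 0.1254.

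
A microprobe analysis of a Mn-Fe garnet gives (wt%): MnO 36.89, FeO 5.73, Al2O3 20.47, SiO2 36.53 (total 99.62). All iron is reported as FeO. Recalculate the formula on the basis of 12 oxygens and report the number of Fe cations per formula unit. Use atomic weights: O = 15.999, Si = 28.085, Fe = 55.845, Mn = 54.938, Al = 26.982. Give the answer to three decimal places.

0.396 Fe apfu

36.89 wt% MnO ÷ 70.937 g/mol = 0.52004 mol, giving 0.52004 Mn and 0.52004 O.
5.73 wt% FeO ÷ 71.844 g/mol = 0.07976 mol, giving 0.07976 Fe and 0.07976 O.
20.47 wt% Al2O3 ÷ 101.961 g/mol = 0.20076 mol, giving 0.40152 Al and 0.60228 O.
36.53 wt% SiO2 ÷ 60.083 g/mol = 0.60799 mol, giving 0.60799 Si and 1.21598 O.
Oxygen sums to 2.41806; scaling by 12/2.41806 = 4.96266 puts the formula on 12 O.
Fe: 0.07976 × 4.96266 = 0.396 atoms per formula unit.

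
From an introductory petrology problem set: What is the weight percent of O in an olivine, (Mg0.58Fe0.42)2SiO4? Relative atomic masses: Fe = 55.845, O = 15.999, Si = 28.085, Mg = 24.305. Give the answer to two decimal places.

38.28 mass %

M((Mg0.58Fe0.42)2SiO4) = 167.185 g/mol.
O contributes 4 × 15.999 = 63.996 g per mole.
63.996/167.185 = 0.3828 → 38.28%.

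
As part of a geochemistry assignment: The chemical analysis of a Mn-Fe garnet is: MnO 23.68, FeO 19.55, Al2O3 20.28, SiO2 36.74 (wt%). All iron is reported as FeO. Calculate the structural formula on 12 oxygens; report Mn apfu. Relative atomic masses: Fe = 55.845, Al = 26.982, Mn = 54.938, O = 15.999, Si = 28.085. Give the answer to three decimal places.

1.651 Mn apfu

MnO: 23.68/70.937 = 0.33382 mol → 0.33382 mol Mn, 0.33382 mol O.
FeO: 19.55/71.844 = 0.27212 mol → 0.27212 mol Fe, 0.27212 mol O.
Al2O3: 20.28/101.961 = 0.19890 mol → 0.39780 mol Al, 0.59670 mol O.
SiO2: 36.74/60.083 = 0.61149 mol → 0.61149 mol Si, 1.22298 mol O.
Total oxygen = 2.42562 mol. Normalization factor = 12/2.42562 = 4.94719.
Mn per 12 O = 0.33382 × 4.94719 = 1.651.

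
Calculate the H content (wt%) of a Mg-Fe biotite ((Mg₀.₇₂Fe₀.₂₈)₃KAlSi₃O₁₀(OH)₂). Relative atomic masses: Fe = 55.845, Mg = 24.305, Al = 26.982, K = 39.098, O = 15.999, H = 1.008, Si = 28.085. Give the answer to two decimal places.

0.45 wt%

Molar mass of (Mg₀.₇₂Fe₀.₂₈)₃KAlSi₃O₁₀(OH)₂: 2.16*24.305 + 0.84*55.845 + 1*39.098 + 1*26.982 + 3*28.085 + 12*15.999 + 2*1.008 = 443.748 g/mol.
Mass of H per formula unit: 2 × 1.008 = 2.016 g.
Weight fraction H = 2.016 / 443.748 = 0.0045.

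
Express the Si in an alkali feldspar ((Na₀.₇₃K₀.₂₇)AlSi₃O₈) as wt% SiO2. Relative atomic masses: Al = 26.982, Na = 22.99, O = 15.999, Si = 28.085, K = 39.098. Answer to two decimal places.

M((Na₀.₇₃K₀.₂₇)AlSi₃O₈) = 266.568 g/mol; M(SiO2) = 60.083 g/mol.
Moles SiO2 per formula unit = 3 Si ÷ 1 = 3.0000.
SiO2 fraction = (3.0000 × 60.083) / 266.568 = 180.249/266.568 = 0.6762.

67.62 wt%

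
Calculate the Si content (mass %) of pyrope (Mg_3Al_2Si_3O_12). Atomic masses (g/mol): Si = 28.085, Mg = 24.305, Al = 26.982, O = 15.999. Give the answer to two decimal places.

20.90 mass %

M(Mg_3Al_2Si_3O_12) = 403.122 g/mol.
Si contributes 3 × 28.085 = 84.255 g per mole.
84.255/403.122 = 0.2090 → 20.90%.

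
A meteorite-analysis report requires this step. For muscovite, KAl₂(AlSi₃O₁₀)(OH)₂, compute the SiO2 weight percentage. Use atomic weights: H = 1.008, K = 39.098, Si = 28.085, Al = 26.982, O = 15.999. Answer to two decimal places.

45.25 wt%

Formula mass = 398.303 g/mol.
3 Si → 3.0000 mol SiO2 per formula unit; M(SiO2) = 60.083, so SiO2 mass = 180.249 g.
180.249/398.303 × 100 = 45.25 wt%.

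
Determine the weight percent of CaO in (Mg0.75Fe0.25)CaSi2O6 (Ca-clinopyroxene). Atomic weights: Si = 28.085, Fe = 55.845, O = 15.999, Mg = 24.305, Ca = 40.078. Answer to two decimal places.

Formula mass = 224.432 g/mol.
1 Ca → 1.0000 mol CaO per formula unit; M(CaO) = 56.077, so CaO mass = 56.077 g.
56.077/224.432 × 100 = 24.99 wt%.

24.99 wt%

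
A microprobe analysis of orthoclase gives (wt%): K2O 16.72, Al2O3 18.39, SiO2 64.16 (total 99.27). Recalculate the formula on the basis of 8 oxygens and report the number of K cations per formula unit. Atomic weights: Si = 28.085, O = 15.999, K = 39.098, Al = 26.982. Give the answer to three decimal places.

0.995 K apfu

K2O: 16.72/94.195 = 0.17750 mol → 0.35500 mol K, 0.17750 mol O.
Al2O3: 18.39/101.961 = 0.18036 mol → 0.36072 mol Al, 0.54108 mol O.
SiO2: 64.16/60.083 = 1.06786 mol → 1.06786 mol Si, 2.13572 mol O.
Total oxygen = 2.85430 mol. Normalization factor = 8/2.85430 = 2.80279.
K per 8 O = 0.35500 × 2.80279 = 0.995.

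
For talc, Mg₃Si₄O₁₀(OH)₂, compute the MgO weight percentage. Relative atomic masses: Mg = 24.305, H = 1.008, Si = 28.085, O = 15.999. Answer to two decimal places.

Formula mass = 379.259 g/mol.
3 Mg → 3.0000 mol MgO per formula unit; M(MgO) = 40.304, so MgO mass = 120.912 g.
120.912/379.259 × 100 = 31.88 wt%.

31.88 wt%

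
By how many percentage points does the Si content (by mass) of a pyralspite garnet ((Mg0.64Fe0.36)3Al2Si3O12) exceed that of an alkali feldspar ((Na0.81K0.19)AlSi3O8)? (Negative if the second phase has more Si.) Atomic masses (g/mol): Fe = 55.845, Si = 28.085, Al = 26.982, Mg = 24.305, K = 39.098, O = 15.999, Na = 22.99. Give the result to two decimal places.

-12.49 percentage points

First mineral: 84.255 g Si in 437.185 g formula = 19.27 wt% Si.
Second mineral: 84.255 g Si in 265.280 g formula = 31.76 wt% Si.
19.27% − 31.76% gives a difference of -12.49 percentage points.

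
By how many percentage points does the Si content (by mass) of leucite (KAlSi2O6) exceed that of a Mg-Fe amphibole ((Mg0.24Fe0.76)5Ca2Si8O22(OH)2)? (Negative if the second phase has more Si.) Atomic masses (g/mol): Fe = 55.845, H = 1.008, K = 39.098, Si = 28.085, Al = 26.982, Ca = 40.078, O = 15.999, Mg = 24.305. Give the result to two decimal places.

First mineral: 56.170 g Si in 218.244 g formula = 25.74 wt% Si.
Second mineral: 224.680 g Si in 932.205 g formula = 24.10 wt% Si.
25.74% − 24.10% gives a difference of 1.64 percentage points.

1.64 percentage points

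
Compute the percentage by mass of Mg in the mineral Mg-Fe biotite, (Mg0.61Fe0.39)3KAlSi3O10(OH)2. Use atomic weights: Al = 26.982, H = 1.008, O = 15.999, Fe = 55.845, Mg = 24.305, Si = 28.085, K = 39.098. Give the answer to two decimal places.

Molar mass of (Mg0.61Fe0.39)3KAlSi3O10(OH)2: 1.83·24.305 + 1.17·55.845 + 1·39.098 + 1·26.982 + 3·28.085 + 12·15.999 + 2·1.008 = 454.156 g/mol.
Mass of Mg per formula unit: 1.83 × 24.305 = 44.478 g.
Weight fraction Mg = 44.478 / 454.156 = 0.0979.

9.79 weight percent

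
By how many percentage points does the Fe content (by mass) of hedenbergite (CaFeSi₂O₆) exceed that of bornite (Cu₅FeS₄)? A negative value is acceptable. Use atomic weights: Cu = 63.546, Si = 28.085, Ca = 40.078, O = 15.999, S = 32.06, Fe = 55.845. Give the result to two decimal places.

First mineral: 55.845 g Fe in 248.087 g formula = 22.51 wt% Fe.
Second mineral: 55.845 g Fe in 501.815 g formula = 11.13 wt% Fe.
22.51% − 11.13% gives a difference of 11.38 percentage points.

11.38 percentage points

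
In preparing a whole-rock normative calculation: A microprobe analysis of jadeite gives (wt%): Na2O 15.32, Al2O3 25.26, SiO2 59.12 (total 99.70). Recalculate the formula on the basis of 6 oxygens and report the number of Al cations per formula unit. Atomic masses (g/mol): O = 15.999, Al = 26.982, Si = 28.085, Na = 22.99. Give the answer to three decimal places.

Na2O: 15.32/61.979 = 0.24718 mol → 0.49436 mol Na, 0.24718 mol O.
Al2O3: 25.26/101.961 = 0.24774 mol → 0.49548 mol Al, 0.74322 mol O.
SiO2: 59.12/60.083 = 0.98397 mol → 0.98397 mol Si, 1.96794 mol O.
Total oxygen = 2.95834 mol. Normalization factor = 6/2.95834 = 2.02816.
Al per 6 O = 0.49548 × 2.02816 = 1.005.

1.005 Al apfu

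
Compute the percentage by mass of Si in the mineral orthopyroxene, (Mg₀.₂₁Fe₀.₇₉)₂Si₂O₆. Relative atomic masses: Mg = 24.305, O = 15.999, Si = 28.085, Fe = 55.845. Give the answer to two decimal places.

22.41 wt%

M((Mg₀.₂₁Fe₀.₇₉)₂Si₂O₆) = 250.607 g/mol.
Si contributes 2 × 28.085 = 56.170 g per mole.
56.170/250.607 = 0.2241 → 22.41%.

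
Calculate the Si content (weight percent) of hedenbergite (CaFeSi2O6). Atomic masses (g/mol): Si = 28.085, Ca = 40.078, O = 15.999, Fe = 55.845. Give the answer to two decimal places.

Molar mass of CaFeSi2O6: 1·40.078 + 1·55.845 + 2·28.085 + 6·15.999 = 248.087 g/mol.
Mass of Si per formula unit: 2 × 28.085 = 56.170 g.
Weight fraction Si = 56.170 / 248.087 = 0.2264.

22.64 weight percent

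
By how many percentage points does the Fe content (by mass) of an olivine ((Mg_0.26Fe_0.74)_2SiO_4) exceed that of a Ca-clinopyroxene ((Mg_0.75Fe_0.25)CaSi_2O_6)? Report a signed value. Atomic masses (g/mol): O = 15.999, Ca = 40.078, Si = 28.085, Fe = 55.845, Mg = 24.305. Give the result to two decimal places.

37.89 percentage points

First mineral: 82.651 g Fe in 187.370 g formula = 44.11 wt% Fe.
Second mineral: 13.961 g Fe in 224.432 g formula = 6.22 wt% Fe.
44.11% − 6.22% gives a difference of 37.89 percentage points.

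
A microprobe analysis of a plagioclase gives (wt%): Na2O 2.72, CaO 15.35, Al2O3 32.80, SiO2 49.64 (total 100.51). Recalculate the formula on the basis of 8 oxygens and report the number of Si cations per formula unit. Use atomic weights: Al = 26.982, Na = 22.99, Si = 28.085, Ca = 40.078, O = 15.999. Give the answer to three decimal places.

2.252 Si apfu

2.72 wt% Na2O ÷ 61.979 g/mol = 0.04389 mol, giving 0.08778 Na and 0.04389 O.
15.35 wt% CaO ÷ 56.077 g/mol = 0.27373 mol, giving 0.27373 Ca and 0.27373 O.
32.80 wt% Al2O3 ÷ 101.961 g/mol = 0.32169 mol, giving 0.64338 Al and 0.96507 O.
49.64 wt% SiO2 ÷ 60.083 g/mol = 0.82619 mol, giving 0.82619 Si and 1.65238 O.
Oxygen sums to 2.93507; scaling by 8/2.93507 = 2.72566 puts the formula on 8 O.
Si: 0.82619 × 2.72566 = 2.252 atoms per formula unit.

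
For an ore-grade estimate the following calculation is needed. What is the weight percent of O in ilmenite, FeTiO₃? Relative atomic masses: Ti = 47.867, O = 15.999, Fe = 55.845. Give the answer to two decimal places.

M(FeTiO₃) = 151.709 g/mol.
O contributes 3 × 15.999 = 47.997 g per mole.
47.997/151.709 = 0.3164 → 31.64%.

31.64 wt%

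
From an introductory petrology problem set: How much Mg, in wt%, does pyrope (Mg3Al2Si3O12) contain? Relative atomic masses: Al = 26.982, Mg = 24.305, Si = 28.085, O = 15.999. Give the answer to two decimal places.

18.09 wt%

M(Mg3Al2Si3O12) = 403.122 g/mol.
Mg contributes 3 × 24.305 = 72.915 g per mole.
72.915/403.122 = 0.1809 → 18.09%.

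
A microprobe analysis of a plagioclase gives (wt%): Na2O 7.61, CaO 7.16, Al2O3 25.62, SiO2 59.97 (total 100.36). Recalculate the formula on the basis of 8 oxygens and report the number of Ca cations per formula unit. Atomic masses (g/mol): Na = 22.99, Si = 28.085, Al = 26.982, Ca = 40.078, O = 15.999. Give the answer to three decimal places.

7.61 wt% Na2O ÷ 61.979 g/mol = 0.12278 mol, giving 0.24556 Na and 0.12278 O.
7.16 wt% CaO ÷ 56.077 g/mol = 0.12768 mol, giving 0.12768 Ca and 0.12768 O.
25.62 wt% Al2O3 ÷ 101.961 g/mol = 0.25127 mol, giving 0.50254 Al and 0.75381 O.
59.97 wt% SiO2 ÷ 60.083 g/mol = 0.99812 mol, giving 0.99812 Si and 1.99624 O.
Oxygen sums to 3.00051; scaling by 8/3.00051 = 2.66621 puts the formula on 8 O.
Ca: 0.12768 × 2.66621 = 0.340 atoms per formula unit.

0.340 Ca apfu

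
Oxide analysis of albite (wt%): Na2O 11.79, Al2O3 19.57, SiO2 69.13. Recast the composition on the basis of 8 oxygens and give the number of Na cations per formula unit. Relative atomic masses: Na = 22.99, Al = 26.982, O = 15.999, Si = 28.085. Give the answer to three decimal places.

0.992 Na apfu

Na2O: 11.79/61.979 = 0.19023 mol → 0.38046 mol Na, 0.19023 mol O.
Al2O3: 19.57/101.961 = 0.19194 mol → 0.38388 mol Al, 0.57582 mol O.
SiO2: 69.13/60.083 = 1.15058 mol → 1.15058 mol Si, 2.30116 mol O.
Total oxygen = 3.06721 mol. Normalization factor = 8/3.06721 = 2.60823.
Na per 8 O = 0.38046 × 2.60823 = 0.992.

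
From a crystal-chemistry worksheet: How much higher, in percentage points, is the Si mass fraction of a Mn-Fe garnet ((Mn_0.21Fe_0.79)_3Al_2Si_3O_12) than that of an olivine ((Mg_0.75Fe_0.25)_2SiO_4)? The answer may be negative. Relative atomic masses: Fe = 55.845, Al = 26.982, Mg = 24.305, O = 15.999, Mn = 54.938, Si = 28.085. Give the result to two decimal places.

First mineral: 84.255 g Si in 497.171 g formula = 16.95 wt% Si.
Second mineral: 28.085 g Si in 156.461 g formula = 17.95 wt% Si.
16.95% − 17.95% gives a difference of -1.00 percentage points.

-1.00 percentage points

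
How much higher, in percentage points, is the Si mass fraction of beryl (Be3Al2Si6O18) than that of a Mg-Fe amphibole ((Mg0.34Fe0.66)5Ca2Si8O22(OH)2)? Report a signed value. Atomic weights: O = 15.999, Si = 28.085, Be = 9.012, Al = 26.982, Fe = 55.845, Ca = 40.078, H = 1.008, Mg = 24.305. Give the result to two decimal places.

6.83 percentage points

First mineral: 168.510 g Si in 537.492 g formula = 31.35 wt% Si.
Second mineral: 224.680 g Si in 916.435 g formula = 24.52 wt% Si.
31.35% − 24.52% gives a difference of 6.83 percentage points.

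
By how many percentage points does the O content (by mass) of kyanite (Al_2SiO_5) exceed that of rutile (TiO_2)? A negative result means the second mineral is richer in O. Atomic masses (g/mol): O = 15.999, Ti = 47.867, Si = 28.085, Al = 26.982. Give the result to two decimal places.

O in Al_2SiO_5: molar mass 162.044 g/mol; 5×15.999 = 79.995 g → 49.37 wt%.
O in TiO_2: molar mass 79.865 g/mol; 2×15.999 = 31.998 g → 40.07 wt%.
Difference = 49.37 − 40.07 = 9.30 percentage points.

9.30 percentage points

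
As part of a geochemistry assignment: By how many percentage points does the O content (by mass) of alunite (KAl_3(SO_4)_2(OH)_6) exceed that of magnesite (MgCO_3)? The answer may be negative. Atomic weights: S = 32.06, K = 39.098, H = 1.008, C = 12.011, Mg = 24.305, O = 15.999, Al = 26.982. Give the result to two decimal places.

O in KAl_3(SO_4)_2(OH)_6: molar mass 414.198 g/mol; 14×15.999 = 223.986 g → 54.08 wt%.
O in MgCO_3: molar mass 84.313 g/mol; 3×15.999 = 47.997 g → 56.93 wt%.
Difference = 54.08 − 56.93 = -2.85 percentage points.

-2.85 percentage points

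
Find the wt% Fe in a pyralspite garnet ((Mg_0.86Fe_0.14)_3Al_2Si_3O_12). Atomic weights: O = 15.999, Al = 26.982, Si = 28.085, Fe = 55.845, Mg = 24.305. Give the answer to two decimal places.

M((Mg_0.86Fe_0.14)_3Al_2Si_3O_12) = 416.369 g/mol.
Fe contributes 0.42 × 55.845 = 23.455 g per mole.
23.455/416.369 = 0.0563 → 5.63%.

5.63 weight percent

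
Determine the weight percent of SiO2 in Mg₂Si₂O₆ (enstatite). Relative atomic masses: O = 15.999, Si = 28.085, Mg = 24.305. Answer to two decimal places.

M(Mg₂Si₂O₆) = 200.774 g/mol; M(SiO2) = 60.083 g/mol.
Moles SiO2 per formula unit = 2 Si ÷ 1 = 2.0000.
SiO2 fraction = (2.0000 × 60.083) / 200.774 = 120.166/200.774 = 0.5985.

59.85 wt%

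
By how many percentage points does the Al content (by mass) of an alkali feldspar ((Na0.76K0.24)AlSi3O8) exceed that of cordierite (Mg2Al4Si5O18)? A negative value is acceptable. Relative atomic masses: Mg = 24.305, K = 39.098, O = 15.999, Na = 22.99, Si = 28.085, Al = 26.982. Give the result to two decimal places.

First mineral: 26.982 g Al in 266.085 g formula = 10.14 wt% Al.
Second mineral: 107.928 g Al in 584.945 g formula = 18.45 wt% Al.
10.14% − 18.45% gives a difference of -8.31 percentage points.

-8.31 percentage points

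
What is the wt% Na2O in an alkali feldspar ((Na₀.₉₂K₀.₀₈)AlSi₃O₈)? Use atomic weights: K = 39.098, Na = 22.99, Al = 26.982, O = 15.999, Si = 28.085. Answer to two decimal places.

M((Na₀.₉₂K₀.₀₈)AlSi₃O₈) = 263.508 g/mol; M(Na2O) = 61.979 g/mol.
Moles Na2O per formula unit = 0.92 Na ÷ 2 = 0.4600.
Na2O fraction = (0.4600 × 61.979) / 263.508 = 28.510/263.508 = 0.1082.

10.82 wt%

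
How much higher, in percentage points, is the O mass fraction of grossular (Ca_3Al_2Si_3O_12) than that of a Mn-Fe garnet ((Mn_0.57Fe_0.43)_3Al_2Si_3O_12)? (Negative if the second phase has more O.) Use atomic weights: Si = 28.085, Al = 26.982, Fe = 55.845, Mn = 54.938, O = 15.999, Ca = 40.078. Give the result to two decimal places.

3.93 percentage points

First mineral: 191.988 g O in 450.441 g formula = 42.62 wt% O.
Second mineral: 191.988 g O in 496.191 g formula = 38.69 wt% O.
42.62% − 38.69% gives a difference of 3.93 percentage points.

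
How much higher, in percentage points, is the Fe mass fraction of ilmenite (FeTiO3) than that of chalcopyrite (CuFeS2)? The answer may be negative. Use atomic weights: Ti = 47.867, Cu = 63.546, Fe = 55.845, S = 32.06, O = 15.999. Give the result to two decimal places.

6.38 percentage points

First mineral: 55.845 g Fe in 151.709 g formula = 36.81 wt% Fe.
Second mineral: 55.845 g Fe in 183.511 g formula = 30.43 wt% Fe.
36.81% − 30.43% gives a difference of 6.38 percentage points.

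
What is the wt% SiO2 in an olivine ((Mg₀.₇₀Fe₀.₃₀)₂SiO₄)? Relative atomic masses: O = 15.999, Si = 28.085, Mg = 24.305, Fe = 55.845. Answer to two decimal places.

37.64 wt%

M((Mg₀.₇₀Fe₀.₃₀)₂SiO₄) = 159.615 g/mol; M(SiO2) = 60.083 g/mol.
Moles SiO2 per formula unit = 1 Si ÷ 1 = 1.0000.
SiO2 fraction = (1.0000 × 60.083) / 159.615 = 60.083/159.615 = 0.3764.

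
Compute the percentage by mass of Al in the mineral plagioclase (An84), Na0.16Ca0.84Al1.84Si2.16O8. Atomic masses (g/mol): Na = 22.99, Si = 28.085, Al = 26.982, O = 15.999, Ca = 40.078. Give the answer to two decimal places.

Molar mass of Na0.16Ca0.84Al1.84Si2.16O8: 0.16*22.99 + 0.84*40.078 + 1.84*26.982 + 2.16*28.085 + 8*15.999 = 275.646 g/mol.
Mass of Al per formula unit: 1.84 × 26.982 = 49.647 g.
Weight fraction Al = 49.647 / 275.646 = 0.1801.

18.01 weight percent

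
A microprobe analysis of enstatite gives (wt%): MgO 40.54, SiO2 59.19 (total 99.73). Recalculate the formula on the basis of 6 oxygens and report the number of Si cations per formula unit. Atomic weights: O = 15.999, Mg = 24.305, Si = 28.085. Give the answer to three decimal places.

1.986 Si apfu

MgO (M=40.304): mol = 1.00586; Mg = 1.00586, O = 1.00586.
SiO2 (M=60.083): mol = 0.98514; Si = 0.98514, O = 1.97028.
ΣO = 2.97614; factor = 6/ΣO = 2.01603.
Si apfu = 0.98514 × 2.01603 = 1.986.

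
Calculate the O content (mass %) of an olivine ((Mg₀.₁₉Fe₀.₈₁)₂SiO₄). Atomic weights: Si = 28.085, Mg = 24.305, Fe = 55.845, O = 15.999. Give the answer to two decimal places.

33.37 mass %

Formula mass = 0.38*24.305 + 1.62*55.845 + 1*28.085 + 4*15.999 = 191.786 g/mol, of which 63.996 g is O.
So O makes up 63.996/191.786 = 0.3337 of the mass, i.e. 33.37%.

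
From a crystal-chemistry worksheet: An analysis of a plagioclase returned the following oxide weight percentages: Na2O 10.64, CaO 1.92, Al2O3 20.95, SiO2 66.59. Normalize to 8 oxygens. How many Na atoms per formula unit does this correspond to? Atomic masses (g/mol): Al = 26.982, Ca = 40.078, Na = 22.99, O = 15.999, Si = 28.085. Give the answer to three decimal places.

Na2O: 10.64/61.979 = 0.17167 mol → 0.34334 mol Na, 0.17167 mol O.
CaO: 1.92/56.077 = 0.03424 mol → 0.03424 mol Ca, 0.03424 mol O.
Al2O3: 20.95/101.961 = 0.20547 mol → 0.41094 mol Al, 0.61641 mol O.
SiO2: 66.59/60.083 = 1.10830 mol → 1.10830 mol Si, 2.21660 mol O.
Total oxygen = 3.03892 mol. Normalization factor = 8/3.03892 = 2.63251.
Na per 8 O = 0.34334 × 2.63251 = 0.904.

0.904 Na apfu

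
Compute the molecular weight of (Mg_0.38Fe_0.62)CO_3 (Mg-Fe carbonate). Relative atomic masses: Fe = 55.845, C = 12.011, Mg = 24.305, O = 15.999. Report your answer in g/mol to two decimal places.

103.87 g/mol

Mg: 0.38 × 24.305 = 9.2359
Fe: 0.62 × 55.845 = 34.6239
C: 1 × 12.011 = 12.0110
O: 3 × 15.999 = 47.9970
Summing the contributions gives the formula mass.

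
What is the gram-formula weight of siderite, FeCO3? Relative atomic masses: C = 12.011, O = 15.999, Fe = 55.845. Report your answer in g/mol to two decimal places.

Fe: 1 × 55.845 = 55.8450
C: 1 × 12.011 = 12.0110
O: 3 × 15.999 = 47.9970
Summing the contributions gives the formula mass.

115.85 g/mol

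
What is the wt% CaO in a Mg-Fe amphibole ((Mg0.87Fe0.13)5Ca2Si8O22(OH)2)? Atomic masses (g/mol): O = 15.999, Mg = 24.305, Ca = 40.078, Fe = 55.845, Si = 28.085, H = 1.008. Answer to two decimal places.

M((Mg0.87Fe0.13)5Ca2Si8O22(OH)2) = 832.854 g/mol; M(CaO) = 56.077 g/mol.
Moles CaO per formula unit = 2 Ca ÷ 1 = 2.0000.
CaO fraction = (2.0000 × 56.077) / 832.854 = 112.154/832.854 = 0.1347.

13.47 wt%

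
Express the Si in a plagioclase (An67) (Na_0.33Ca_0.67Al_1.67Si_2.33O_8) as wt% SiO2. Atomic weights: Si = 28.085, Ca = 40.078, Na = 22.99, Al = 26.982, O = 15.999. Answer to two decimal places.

51.29 wt%

M(Na_0.33Ca_0.67Al_1.67Si_2.33O_8) = 272.929 g/mol; M(SiO2) = 60.083 g/mol.
Moles SiO2 per formula unit = 2.33 Si ÷ 1 = 2.3300.
SiO2 fraction = (2.3300 × 60.083) / 272.929 = 139.993/272.929 = 0.5129.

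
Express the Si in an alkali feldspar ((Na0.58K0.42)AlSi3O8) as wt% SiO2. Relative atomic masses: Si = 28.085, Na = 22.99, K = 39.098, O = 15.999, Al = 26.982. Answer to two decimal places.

Molar mass of (Na0.58K0.42)AlSi3O8 = 0.58*22.99 + 0.42*39.098 + 1*26.982 + 3*28.085 + 8*15.999 = 268.984 g/mol.
Each formula unit contains 3 Si, equivalent to 3/1 = 3.0000 mol SiO2.
M(SiO2) = 1×28.085 + 2×15.999 = 60.083 g/mol.
Mass of SiO2 per formula unit = 3.0000 × 60.083 = 180.249 g.
SiO2 wt% = 180.249 / 268.984 × 100 = 67.01%.

67.01 wt%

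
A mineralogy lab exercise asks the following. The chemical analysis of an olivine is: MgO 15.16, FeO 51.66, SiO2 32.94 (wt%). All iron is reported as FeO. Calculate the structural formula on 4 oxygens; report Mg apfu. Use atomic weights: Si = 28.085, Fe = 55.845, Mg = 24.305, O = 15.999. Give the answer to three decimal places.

15.16 wt% MgO ÷ 40.304 g/mol = 0.37614 mol, giving 0.37614 Mg and 0.37614 O.
51.66 wt% FeO ÷ 71.844 g/mol = 0.71906 mol, giving 0.71906 Fe and 0.71906 O.
32.94 wt% SiO2 ÷ 60.083 g/mol = 0.54824 mol, giving 0.54824 Si and 1.09648 O.
Oxygen sums to 2.19168; scaling by 4/2.19168 = 1.82508 puts the formula on 4 O.
Mg: 0.37614 × 1.82508 = 0.686 atoms per formula unit.

0.686 Mg apfu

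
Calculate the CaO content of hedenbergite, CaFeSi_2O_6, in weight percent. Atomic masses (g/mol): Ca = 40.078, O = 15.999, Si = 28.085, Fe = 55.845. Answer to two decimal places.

22.60 wt%

M(CaFeSi_2O_6) = 248.087 g/mol; M(CaO) = 56.077 g/mol.
Moles CaO per formula unit = 1 Ca ÷ 1 = 1.0000.
CaO fraction = (1.0000 × 56.077) / 248.087 = 56.077/248.087 = 0.2260.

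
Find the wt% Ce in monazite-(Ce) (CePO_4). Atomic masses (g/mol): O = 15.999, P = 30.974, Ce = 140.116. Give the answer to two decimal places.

59.60 weight percent

M(CePO_4) = 235.086 g/mol.
Ce contributes 1 × 140.116 = 140.116 g per mole.
140.116/235.086 = 0.5960 → 59.60%.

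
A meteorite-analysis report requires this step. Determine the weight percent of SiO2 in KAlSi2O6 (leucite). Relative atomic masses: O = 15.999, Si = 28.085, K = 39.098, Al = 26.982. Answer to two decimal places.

55.06 wt%

Formula mass = 218.244 g/mol.
2 Si → 2.0000 mol SiO2 per formula unit; M(SiO2) = 60.083, so SiO2 mass = 120.166 g.
120.166/218.244 × 100 = 55.06 wt%.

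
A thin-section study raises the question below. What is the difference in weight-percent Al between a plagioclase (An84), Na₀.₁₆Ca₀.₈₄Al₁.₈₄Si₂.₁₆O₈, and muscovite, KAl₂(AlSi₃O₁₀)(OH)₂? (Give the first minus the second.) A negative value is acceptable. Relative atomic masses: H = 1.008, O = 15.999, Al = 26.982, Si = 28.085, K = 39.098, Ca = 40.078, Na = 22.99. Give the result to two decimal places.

-2.31 percentage points

Al in Na₀.₁₆Ca₀.₈₄Al₁.₈₄Si₂.₁₆O₈: molar mass 275.646 g/mol; 1.84×26.982 = 49.647 g → 18.01 wt%.
Al in KAl₂(AlSi₃O₁₀)(OH)₂: molar mass 398.303 g/mol; 3×26.982 = 80.946 g → 20.32 wt%.
Difference = 18.01 − 20.32 = -2.31 percentage points.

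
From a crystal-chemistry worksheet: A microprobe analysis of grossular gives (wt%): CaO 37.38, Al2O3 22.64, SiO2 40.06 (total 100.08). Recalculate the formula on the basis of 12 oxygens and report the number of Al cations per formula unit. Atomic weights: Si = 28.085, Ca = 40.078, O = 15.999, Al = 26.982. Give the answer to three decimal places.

CaO: 37.38/56.077 = 0.66658 mol → 0.66658 mol Ca, 0.66658 mol O.
Al2O3: 22.64/101.961 = 0.22205 mol → 0.44410 mol Al, 0.66615 mol O.
SiO2: 40.06/60.083 = 0.66674 mol → 0.66674 mol Si, 1.33348 mol O.
Total oxygen = 2.66621 mol. Normalization factor = 12/2.66621 = 4.50077.
Al per 12 O = 0.44410 × 4.50077 = 1.999.

1.999 Al apfu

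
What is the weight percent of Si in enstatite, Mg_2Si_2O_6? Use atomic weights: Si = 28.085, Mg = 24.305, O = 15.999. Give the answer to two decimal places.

27.98 weight percent

Molar mass of Mg_2Si_2O_6: 2×24.305 + 2×28.085 + 6×15.999 = 200.774 g/mol.
Mass of Si per formula unit: 2 × 28.085 = 56.170 g.
Weight fraction Si = 56.170 / 200.774 = 0.2798.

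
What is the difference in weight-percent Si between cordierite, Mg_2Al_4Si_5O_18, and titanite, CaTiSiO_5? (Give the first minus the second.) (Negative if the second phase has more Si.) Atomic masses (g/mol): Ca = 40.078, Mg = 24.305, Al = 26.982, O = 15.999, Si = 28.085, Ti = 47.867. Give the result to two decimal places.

9.68 percentage points

Si in Mg_2Al_4Si_5O_18: molar mass 584.945 g/mol; 5×28.085 = 140.425 g → 24.01 wt%.
Si in CaTiSiO_5: molar mass 196.025 g/mol; 1×28.085 = 28.085 g → 14.33 wt%.
Difference = 24.01 − 14.33 = 9.68 percentage points.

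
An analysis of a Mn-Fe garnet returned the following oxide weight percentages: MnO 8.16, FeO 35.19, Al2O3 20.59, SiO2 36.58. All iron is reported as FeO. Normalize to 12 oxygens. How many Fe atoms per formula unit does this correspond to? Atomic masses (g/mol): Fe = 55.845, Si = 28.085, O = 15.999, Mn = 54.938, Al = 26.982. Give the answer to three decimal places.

2.421 Fe apfu

MnO: 8.16/70.937 = 0.11503 mol → 0.11503 mol Mn, 0.11503 mol O.
FeO: 35.19/71.844 = 0.48981 mol → 0.48981 mol Fe, 0.48981 mol O.
Al2O3: 20.59/101.961 = 0.20194 mol → 0.40388 mol Al, 0.60582 mol O.
SiO2: 36.58/60.083 = 0.60882 mol → 0.60882 mol Si, 1.21764 mol O.
Total oxygen = 2.42830 mol. Normalization factor = 12/2.42830 = 4.94173.
Fe per 12 O = 0.48981 × 4.94173 = 2.421.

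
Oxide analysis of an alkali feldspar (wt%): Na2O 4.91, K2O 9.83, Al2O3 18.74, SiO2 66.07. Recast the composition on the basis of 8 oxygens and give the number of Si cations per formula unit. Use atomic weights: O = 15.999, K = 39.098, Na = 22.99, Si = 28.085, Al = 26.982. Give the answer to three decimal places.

2.998 Si apfu

Na2O (M=61.979): mol = 0.07922; Na = 0.15844, O = 0.07922.
K2O (M=94.195): mol = 0.10436; K = 0.20872, O = 0.10436.
Al2O3 (M=101.961): mol = 0.18380; Al = 0.36760, O = 0.55140.
SiO2 (M=60.083): mol = 1.09965; Si = 1.09965, O = 2.19930.
ΣO = 2.93428; factor = 8/ΣO = 2.72639.
Si apfu = 1.09965 × 2.72639 = 2.998.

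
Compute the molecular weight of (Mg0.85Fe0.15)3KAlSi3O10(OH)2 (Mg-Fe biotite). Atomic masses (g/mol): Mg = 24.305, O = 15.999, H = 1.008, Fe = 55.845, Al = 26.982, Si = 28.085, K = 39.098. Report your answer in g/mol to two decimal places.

431.45 g/mol

M = 2.55(24.305) + 0.45(55.845) + 1(39.098) + 1(26.982) + 3(28.085) + 12(15.999) + 2(1.008)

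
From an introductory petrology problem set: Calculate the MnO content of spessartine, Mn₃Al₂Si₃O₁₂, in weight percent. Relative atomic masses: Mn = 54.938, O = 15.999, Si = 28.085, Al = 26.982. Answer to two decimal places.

42.99 wt%

Molar mass of Mn₃Al₂Si₃O₁₂ = 3·54.938 + 2·26.982 + 3·28.085 + 12·15.999 = 495.021 g/mol.
Each formula unit contains 3 Mn, equivalent to 3/1 = 3.0000 mol MnO.
M(MnO) = 1×54.938 + 1×15.999 = 70.937 g/mol.
Mass of MnO per formula unit = 3.0000 × 70.937 = 212.811 g.
MnO wt% = 212.811 / 495.021 × 100 = 42.99%.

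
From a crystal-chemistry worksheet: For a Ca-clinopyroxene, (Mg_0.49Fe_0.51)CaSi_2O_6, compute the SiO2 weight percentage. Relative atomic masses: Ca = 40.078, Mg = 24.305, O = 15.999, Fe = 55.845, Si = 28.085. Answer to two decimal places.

51.65 wt%

Molar mass of (Mg_0.49Fe_0.51)CaSi_2O_6 = 0.49*24.305 + 0.51*55.845 + 1*40.078 + 2*28.085 + 6*15.999 = 232.632 g/mol.
Each formula unit contains 2 Si, equivalent to 2/1 = 2.0000 mol SiO2.
M(SiO2) = 1×28.085 + 2×15.999 = 60.083 g/mol.
Mass of SiO2 per formula unit = 2.0000 × 60.083 = 120.166 g.
SiO2 wt% = 120.166 / 232.632 × 100 = 51.65%.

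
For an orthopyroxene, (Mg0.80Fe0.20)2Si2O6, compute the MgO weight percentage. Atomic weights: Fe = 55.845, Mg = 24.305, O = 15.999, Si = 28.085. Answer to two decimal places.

30.22 wt%

Formula mass = 213.390 g/mol.
1.60 Mg → 1.6000 mol MgO per formula unit; M(MgO) = 40.304, so MgO mass = 64.486 g.
64.486/213.390 × 100 = 30.22 wt%.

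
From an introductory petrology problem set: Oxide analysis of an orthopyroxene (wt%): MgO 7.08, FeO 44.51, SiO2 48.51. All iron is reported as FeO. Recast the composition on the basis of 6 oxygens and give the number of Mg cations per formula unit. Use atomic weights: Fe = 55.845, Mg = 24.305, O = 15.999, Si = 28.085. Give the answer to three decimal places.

0.437 Mg apfu

MgO (M=40.304): mol = 0.17566; Mg = 0.17566, O = 0.17566.
FeO (M=71.844): mol = 0.61954; Fe = 0.61954, O = 0.61954.
SiO2 (M=60.083): mol = 0.80738; Si = 0.80738, O = 1.61476.
ΣO = 2.40996; factor = 6/ΣO = 2.48967.
Mg apfu = 0.17566 × 2.48967 = 0.437.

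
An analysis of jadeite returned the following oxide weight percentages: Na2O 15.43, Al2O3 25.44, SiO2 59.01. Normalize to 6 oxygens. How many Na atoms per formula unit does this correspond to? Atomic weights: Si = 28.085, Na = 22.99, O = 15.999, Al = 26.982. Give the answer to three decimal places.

1.009 Na apfu

Na2O: 15.43/61.979 = 0.24896 mol → 0.49792 mol Na, 0.24896 mol O.
Al2O3: 25.44/101.961 = 0.24951 mol → 0.49902 mol Al, 0.74853 mol O.
SiO2: 59.01/60.083 = 0.98214 mol → 0.98214 mol Si, 1.96428 mol O.
Total oxygen = 2.96177 mol. Normalization factor = 6/2.96177 = 2.02582.
Na per 6 O = 0.49792 × 2.02582 = 1.009.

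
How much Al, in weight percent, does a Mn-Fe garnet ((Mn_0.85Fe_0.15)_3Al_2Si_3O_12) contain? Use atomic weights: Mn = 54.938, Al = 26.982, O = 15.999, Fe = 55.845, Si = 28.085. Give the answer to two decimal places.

10.89 weight percent

Formula mass = 2.55×54.938 + 0.45×55.845 + 2×26.982 + 3×28.085 + 12×15.999 = 495.429 g/mol, of which 53.964 g is Al.
So Al makes up 53.964/495.429 = 0.1089 of the mass, i.e. 10.89%.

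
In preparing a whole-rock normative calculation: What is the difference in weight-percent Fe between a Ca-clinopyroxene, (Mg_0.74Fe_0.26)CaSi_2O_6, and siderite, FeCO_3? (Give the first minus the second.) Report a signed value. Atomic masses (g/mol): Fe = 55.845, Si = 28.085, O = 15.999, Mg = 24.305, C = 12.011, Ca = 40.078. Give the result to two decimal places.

-41.74 percentage points

First mineral: 14.520 g Fe in 224.747 g formula = 6.46 wt% Fe.
Second mineral: 55.845 g Fe in 115.853 g formula = 48.20 wt% Fe.
6.46% − 48.20% gives a difference of -41.74 percentage points.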